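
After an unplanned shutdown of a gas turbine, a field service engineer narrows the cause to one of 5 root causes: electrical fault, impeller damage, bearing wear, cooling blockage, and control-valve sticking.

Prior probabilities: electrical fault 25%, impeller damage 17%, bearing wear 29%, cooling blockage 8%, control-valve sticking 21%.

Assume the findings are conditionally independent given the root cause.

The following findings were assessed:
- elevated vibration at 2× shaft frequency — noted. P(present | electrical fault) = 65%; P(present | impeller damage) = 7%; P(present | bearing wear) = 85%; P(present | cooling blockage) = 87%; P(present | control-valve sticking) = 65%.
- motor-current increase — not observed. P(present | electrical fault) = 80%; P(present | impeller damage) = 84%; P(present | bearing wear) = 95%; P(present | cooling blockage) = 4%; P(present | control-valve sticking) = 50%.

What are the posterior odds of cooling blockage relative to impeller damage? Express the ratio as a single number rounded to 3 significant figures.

35.1

The normalizing constant cancels in an odds ratio, so compute prior × likelihood for the two hypotheses only (using 1 − P(present | H) for each absent finding):
  cooling blockage: 0.08 × 0.87 × (1 − 0.04) = 0.066816
  impeller damage: 0.17 × 0.07 × (1 − 0.84) = 0.001904
Posterior odds = 0.066816 / 0.001904 ≈ 35.1.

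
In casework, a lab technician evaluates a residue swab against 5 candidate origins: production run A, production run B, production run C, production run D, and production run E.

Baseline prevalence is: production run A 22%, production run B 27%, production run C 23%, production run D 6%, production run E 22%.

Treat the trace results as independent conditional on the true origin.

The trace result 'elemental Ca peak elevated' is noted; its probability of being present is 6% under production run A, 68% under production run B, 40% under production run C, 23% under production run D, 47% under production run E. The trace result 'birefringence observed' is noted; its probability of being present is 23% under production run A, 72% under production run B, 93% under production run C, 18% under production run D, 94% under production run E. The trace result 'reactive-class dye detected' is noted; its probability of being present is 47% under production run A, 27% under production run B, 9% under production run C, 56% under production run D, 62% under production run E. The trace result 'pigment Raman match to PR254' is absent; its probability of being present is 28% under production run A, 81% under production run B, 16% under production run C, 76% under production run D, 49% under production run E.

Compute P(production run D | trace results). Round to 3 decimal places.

0.007

For each hypothesis, the unnormalized posterior weight is prior × product of the trace result likelihoods (using 1 − P(present | H) for each absent trace result):
  production run A: 0.22 × 0.06 × 0.23 × 0.47 × (1 − 0.28) = 0.0010274
  production run B: 0.27 × 0.68 × 0.72 × 0.27 × (1 − 0.81) = 0.0067814
  production run C: 0.23 × 0.40 × 0.93 × 0.09 × (1 − 0.16) = 0.0064683
  production run D: 0.06 × 0.23 × 0.18 × 0.56 × (1 − 0.76) = 0.00033385
  production run E: 0.22 × 0.47 × 0.94 × 0.62 × (1 − 0.49) = 0.030733
Normalizing constant Z = 0.0010274 + 0.0067814 + 0.0064683 + 0.00033385 + 0.030733 = 0.045344.
P(production run D | evidence) = 0.00033385 / 0.045344 ≈ 0.007.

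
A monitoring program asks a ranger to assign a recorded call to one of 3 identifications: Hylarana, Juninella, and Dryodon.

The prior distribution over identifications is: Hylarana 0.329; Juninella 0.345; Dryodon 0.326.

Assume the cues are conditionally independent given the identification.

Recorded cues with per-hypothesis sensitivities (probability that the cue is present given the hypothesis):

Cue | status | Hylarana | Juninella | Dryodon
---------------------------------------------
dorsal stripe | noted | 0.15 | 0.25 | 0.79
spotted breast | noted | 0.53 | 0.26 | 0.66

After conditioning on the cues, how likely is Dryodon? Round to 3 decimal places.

0.778

Multiply each prior by the joint likelihood of the cue pattern:
  Hylarana: 0.329 × 0.15 × 0.53 = 0.026156
  Juninella: 0.345 × 0.25 × 0.26 = 0.022425
  Dryodon: 0.326 × 0.79 × 0.66 = 0.16998
Normalizing constant Z = 0.026156 + 0.022425 + 0.16998 = 0.21856.
P(Dryodon | evidence) = 0.16998 / 0.21856 ≈ 0.778.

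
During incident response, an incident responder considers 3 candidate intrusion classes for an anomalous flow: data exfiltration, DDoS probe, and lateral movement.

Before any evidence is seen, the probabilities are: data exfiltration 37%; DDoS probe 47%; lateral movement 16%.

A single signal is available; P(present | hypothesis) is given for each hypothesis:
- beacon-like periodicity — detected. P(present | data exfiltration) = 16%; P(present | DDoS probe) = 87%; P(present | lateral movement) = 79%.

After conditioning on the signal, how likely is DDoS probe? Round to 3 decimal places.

0.688

Multiply each prior by the likelihood of the signal:
  data exfiltration: 0.37 × 0.16 = 0.0592
  DDoS probe: 0.47 × 0.87 = 0.4089
  lateral movement: 0.16 × 0.79 = 0.1264
Normalizing constant Z = 0.0592 + 0.4089 + 0.1264 = 0.5945.
P(DDoS probe | evidence) = 0.4089 / 0.5945 ≈ 0.688.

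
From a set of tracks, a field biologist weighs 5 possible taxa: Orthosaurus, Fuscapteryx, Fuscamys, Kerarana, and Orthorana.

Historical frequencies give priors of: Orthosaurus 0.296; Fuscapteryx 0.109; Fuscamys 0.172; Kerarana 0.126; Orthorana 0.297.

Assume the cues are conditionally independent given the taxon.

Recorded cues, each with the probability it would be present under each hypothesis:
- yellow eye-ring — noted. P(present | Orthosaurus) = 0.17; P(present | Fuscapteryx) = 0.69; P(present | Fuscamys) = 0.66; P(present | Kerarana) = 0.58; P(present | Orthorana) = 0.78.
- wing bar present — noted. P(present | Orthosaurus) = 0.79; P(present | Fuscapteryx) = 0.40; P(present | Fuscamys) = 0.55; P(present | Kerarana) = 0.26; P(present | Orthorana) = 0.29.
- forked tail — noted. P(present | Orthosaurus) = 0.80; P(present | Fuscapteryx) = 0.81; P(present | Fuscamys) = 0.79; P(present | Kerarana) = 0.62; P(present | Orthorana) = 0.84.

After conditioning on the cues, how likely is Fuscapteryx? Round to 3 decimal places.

0.140

Multiply each prior by the joint likelihood of the cue pattern:
  Orthosaurus: 0.296 × 0.17 × 0.79 × 0.80 = 0.031802
  Fuscapteryx: 0.109 × 0.69 × 0.40 × 0.81 = 0.024368
  Fuscamys: 0.172 × 0.66 × 0.55 × 0.79 = 0.049324
  Kerarana: 0.126 × 0.58 × 0.26 × 0.62 = 0.01178
  Orthorana: 0.297 × 0.78 × 0.29 × 0.84 = 0.056432
The unnormalized weights sum to 0.17371.
P(Fuscapteryx | evidence) = 0.024368 / 0.17371 ≈ 0.140.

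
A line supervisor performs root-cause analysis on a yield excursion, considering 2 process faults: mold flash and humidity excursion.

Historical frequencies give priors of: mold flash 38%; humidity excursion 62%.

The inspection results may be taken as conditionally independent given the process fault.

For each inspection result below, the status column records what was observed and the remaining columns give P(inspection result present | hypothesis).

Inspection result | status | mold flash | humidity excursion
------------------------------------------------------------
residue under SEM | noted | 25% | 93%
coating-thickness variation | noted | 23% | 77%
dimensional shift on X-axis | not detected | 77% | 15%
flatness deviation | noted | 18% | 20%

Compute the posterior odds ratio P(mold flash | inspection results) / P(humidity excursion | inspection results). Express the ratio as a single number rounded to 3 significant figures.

Posterior odds equal prior odds times the likelihood ratio; only the two competing hypotheses matter (using 1 − P(present | H) for each absent inspection result).
  mold flash: 0.38 × 0.25 × 0.23 × (1 − 0.77) × 0.18 = 0.00090459
  humidity excursion: 0.62 × 0.93 × 0.77 × (1 − 0.15) × 0.20 = 0.075477
Odds(mold flash : humidity excursion) = 0.00090459 / 0.075477 ≈ 0.0120.

0.0120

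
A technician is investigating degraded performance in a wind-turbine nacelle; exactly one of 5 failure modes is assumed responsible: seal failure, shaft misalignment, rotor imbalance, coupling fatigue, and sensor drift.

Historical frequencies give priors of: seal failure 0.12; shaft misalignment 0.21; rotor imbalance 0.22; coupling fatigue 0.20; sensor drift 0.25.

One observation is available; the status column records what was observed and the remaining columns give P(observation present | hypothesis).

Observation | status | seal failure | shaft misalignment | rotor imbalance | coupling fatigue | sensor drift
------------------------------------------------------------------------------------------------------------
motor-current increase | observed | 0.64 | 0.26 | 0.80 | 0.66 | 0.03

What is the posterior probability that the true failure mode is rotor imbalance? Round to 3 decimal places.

By Bayes' rule, the unnormalized weight for each hypothesis is prior × likelihood:
  seal failure: 0.12 × 0.64 = 0.0768
  shaft misalignment: 0.21 × 0.26 = 0.0546
  rotor imbalance: 0.22 × 0.80 = 0.176
  coupling fatigue: 0.20 × 0.66 = 0.132
  sensor drift: 0.25 × 0.03 = 0.0075
Marginal likelihood of the evidence = 0.4469.
P(rotor imbalance | evidence) = 0.176 / 0.4469 ≈ 0.394.

0.394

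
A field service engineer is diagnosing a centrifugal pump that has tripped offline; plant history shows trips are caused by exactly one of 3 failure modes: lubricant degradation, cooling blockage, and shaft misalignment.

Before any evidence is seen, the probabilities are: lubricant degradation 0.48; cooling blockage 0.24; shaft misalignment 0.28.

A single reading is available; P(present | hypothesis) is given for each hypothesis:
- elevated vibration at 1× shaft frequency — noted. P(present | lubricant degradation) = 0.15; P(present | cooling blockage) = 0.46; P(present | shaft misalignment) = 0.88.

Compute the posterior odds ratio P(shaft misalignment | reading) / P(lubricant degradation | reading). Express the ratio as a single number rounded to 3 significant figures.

3.42

Unnormalized posterior weight (prior times the reading likelihood) for each of the two hypotheses:
  shaft misalignment: 0.28 × 0.88 = 0.2464
  lubricant degradation: 0.48 × 0.15 = 0.072
Odds(shaft misalignment : lubricant degradation) = 0.2464 / 0.072 ≈ 3.42.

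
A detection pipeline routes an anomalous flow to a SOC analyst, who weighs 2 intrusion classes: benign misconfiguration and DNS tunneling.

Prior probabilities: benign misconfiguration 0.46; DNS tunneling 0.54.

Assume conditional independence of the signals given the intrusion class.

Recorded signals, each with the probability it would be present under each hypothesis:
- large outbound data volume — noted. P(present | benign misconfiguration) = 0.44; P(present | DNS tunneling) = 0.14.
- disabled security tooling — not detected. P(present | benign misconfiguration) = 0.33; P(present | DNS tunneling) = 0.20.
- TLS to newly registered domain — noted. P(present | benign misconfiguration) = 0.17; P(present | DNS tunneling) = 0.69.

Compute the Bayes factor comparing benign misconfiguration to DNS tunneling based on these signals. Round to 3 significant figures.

Joint likelihood of the signal pattern under each hypothesis (using 1 − P(present | H) for each absent signal):
  benign misconfiguration: 0.44 × (1 − 0.33) × 0.17 = 0.050116
  DNS tunneling: 0.14 × (1 − 0.20) × 0.69 = 0.07728
Bayes factor = 0.050116 / 0.07728 ≈ 0.648

0.648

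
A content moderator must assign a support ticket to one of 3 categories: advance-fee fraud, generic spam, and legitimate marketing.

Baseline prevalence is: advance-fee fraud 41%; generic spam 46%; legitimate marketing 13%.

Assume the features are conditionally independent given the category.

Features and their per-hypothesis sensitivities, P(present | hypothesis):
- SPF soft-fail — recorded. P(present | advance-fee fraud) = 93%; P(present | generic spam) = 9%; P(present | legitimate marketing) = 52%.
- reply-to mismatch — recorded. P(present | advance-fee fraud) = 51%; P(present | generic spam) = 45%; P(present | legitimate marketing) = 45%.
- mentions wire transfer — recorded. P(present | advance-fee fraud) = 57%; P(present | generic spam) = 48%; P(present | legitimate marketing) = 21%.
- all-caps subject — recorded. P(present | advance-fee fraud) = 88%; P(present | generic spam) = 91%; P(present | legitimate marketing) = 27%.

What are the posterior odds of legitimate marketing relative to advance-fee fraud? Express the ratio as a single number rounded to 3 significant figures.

0.0177

Unnormalized posterior weight (prior times the feature likelihoods) for each of the two hypotheses:
  legitimate marketing: 0.13 × 0.52 × 0.45 × 0.21 × 0.27 = 0.0017248
  advance-fee fraud: 0.41 × 0.93 × 0.51 × 0.57 × 0.88 = 0.097543
Odds(legitimate marketing : advance-fee fraud) = 0.0017248 / 0.097543 ≈ 0.0177.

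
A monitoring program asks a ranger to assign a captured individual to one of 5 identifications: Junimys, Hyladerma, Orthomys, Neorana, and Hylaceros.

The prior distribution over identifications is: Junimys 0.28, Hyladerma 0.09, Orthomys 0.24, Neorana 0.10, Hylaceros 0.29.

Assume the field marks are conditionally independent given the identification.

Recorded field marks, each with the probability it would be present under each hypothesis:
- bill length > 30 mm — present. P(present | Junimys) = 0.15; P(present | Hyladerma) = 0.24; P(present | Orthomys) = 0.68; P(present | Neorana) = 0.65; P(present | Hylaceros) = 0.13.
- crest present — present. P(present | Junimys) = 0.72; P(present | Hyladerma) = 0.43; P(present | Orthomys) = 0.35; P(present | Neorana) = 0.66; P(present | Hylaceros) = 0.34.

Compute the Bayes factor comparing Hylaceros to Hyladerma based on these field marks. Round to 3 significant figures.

0.428

Take the product of per-field mark likelihoods under each hypothesis, then divide.
  Hylaceros: 0.13 × 0.34 = 0.0442
  Hyladerma: 0.24 × 0.43 = 0.1032
Bayes factor = 0.0442 / 0.1032 ≈ 0.428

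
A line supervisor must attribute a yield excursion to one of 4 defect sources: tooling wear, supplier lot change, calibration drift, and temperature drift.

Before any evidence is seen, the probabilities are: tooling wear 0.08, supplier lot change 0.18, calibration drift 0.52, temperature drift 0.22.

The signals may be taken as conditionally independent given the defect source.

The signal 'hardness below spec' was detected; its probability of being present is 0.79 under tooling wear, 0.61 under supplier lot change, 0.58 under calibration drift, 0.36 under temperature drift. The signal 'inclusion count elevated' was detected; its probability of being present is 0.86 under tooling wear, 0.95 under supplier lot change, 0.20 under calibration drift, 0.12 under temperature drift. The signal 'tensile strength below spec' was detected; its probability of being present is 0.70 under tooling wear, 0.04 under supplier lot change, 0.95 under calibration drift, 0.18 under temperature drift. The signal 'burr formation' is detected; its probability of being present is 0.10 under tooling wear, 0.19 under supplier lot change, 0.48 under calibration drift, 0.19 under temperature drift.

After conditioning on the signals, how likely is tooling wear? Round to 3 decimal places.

0.117

For each hypothesis, the unnormalized posterior weight is prior × product of the signal likelihoods:
  tooling wear: 0.08 × 0.79 × 0.86 × 0.70 × 0.10 = 0.0038046
  supplier lot change: 0.18 × 0.61 × 0.95 × 0.04 × 0.19 = 0.00079276
  calibration drift: 0.52 × 0.58 × 0.20 × 0.95 × 0.48 = 0.027506
  temperature drift: 0.22 × 0.36 × 0.12 × 0.18 × 0.19 = 0.00032504
The unnormalized weights sum to 0.032428.
P(tooling wear | evidence) = 0.0038046 / 0.032428 ≈ 0.117.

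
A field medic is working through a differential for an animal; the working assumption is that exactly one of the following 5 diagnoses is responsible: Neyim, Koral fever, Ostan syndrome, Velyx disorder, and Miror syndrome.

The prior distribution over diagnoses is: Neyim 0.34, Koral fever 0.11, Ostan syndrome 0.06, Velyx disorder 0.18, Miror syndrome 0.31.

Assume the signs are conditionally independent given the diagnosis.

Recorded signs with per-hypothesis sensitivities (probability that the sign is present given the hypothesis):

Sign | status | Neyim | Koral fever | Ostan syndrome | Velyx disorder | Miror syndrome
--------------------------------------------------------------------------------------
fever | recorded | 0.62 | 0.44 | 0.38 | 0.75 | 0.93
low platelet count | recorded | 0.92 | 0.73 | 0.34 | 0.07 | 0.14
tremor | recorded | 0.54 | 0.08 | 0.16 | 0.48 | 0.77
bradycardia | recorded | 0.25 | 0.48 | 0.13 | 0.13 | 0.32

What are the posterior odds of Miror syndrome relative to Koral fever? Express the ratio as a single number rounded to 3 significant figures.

7.33

The normalizing constant cancels in an odds ratio, so compute prior × likelihood for the two hypotheses only:
  Miror syndrome: 0.31 × 0.93 × 0.14 × 0.77 × 0.32 = 0.0099452
  Koral fever: 0.11 × 0.44 × 0.73 × 0.08 × 0.48 = 0.0013567
Posterior odds = 0.0099452 / 0.0013567 ≈ 7.33.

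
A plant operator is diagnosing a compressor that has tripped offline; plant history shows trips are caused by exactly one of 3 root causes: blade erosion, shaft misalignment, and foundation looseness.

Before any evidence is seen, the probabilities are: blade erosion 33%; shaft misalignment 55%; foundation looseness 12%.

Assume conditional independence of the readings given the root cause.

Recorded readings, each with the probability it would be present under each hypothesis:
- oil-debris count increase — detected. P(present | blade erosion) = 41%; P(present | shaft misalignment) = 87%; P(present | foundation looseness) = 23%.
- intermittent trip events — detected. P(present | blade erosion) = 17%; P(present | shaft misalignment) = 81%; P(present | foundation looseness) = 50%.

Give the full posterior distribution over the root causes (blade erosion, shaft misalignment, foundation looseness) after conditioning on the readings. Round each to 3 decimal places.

0.054, 0.913, 0.033

Multiply each prior by the joint likelihood of the reading pattern:
  blade erosion: 0.33 × 0.41 × 0.17 = 0.023001
  shaft misalignment: 0.55 × 0.87 × 0.81 = 0.38759
  foundation looseness: 0.12 × 0.23 × 0.50 = 0.0138
Normalizing constant Z = 0.023001 + 0.38759 + 0.0138 = 0.42439.
P(blade erosion | evidence) = 0.023001 / 0.42439 ≈ 0.054
P(shaft misalignment | evidence) = 0.38759 / 0.42439 ≈ 0.913
P(foundation looseness | evidence) = 0.0138 / 0.42439 ≈ 0.033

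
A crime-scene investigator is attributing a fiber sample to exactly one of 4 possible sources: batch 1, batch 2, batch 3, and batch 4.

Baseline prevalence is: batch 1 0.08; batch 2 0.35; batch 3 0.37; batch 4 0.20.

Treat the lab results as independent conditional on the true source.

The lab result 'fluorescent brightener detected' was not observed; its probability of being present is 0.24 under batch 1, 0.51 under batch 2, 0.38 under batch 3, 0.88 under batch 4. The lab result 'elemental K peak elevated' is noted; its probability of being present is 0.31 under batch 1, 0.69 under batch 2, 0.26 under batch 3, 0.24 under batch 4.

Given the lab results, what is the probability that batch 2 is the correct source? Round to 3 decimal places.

0.584

Multiply each prior by the joint likelihood of the lab result pattern (using 1 − P(present | H) for each absent lab result):
  batch 1: 0.08 × (1 − 0.24) × 0.31 = 0.018848
  batch 2: 0.35 × (1 − 0.51) × 0.69 = 0.11833
  batch 3: 0.37 × (1 − 0.38) × 0.26 = 0.059644
  batch 4: 0.20 × (1 − 0.88) × 0.24 = 0.00576
Normalizing constant Z = 0.018848 + 0.11833 + 0.059644 + 0.00576 = 0.20259.
P(batch 2 | evidence) = 0.11833 / 0.20259 ≈ 0.584.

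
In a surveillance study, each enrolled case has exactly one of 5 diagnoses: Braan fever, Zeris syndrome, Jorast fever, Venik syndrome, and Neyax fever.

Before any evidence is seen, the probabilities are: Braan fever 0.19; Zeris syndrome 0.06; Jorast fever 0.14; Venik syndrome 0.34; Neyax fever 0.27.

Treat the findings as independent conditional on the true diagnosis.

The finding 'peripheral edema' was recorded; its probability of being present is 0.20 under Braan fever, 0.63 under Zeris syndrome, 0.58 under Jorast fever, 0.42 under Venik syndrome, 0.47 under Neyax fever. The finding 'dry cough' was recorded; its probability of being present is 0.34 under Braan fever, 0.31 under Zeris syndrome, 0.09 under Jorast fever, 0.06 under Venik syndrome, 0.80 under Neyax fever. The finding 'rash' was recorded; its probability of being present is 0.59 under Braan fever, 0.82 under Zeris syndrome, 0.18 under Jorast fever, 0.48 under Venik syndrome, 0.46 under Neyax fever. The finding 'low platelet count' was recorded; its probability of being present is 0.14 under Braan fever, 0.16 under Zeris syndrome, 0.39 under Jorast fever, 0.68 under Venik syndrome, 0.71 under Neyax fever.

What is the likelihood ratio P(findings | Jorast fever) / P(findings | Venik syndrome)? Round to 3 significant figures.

The Bayes factor is the ratio of the joint likelihoods of the evidence pattern under the two hypotheses.
  Jorast fever: 0.58 × 0.09 × 0.18 × 0.39 = 0.0036644
  Venik syndrome: 0.42 × 0.06 × 0.48 × 0.68 = 0.0082253
Bayes factor = 0.0036644 / 0.0082253 ≈ 0.446

0.446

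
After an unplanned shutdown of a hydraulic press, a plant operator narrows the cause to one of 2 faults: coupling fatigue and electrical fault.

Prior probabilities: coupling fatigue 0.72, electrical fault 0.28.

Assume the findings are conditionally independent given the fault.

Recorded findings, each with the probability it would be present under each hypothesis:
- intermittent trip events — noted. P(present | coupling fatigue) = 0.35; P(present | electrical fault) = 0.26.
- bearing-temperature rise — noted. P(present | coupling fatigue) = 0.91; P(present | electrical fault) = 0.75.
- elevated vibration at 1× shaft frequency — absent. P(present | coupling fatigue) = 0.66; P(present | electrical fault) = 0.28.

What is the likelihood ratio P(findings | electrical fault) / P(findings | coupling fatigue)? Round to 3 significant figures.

1.30

The Bayes factor is the ratio of the joint likelihoods of the evidence pattern under the two hypotheses (using 1 − P(present | H) for each absent finding).
  electrical fault: 0.26 × 0.75 × (1 − 0.28) = 0.1404
  coupling fatigue: 0.35 × 0.91 × (1 − 0.66) = 0.10829
Bayes factor = 0.1404 / 0.10829 ≈ 1.30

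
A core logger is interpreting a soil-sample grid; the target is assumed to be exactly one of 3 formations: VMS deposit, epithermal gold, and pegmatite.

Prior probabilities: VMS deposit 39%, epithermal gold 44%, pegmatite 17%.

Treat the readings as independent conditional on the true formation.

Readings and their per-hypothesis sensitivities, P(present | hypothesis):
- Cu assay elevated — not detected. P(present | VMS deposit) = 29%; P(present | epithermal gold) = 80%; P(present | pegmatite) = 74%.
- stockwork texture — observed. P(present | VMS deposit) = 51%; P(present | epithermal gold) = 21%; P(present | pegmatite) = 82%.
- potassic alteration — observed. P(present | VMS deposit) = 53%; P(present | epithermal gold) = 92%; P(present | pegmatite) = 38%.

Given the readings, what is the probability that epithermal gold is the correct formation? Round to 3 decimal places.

By Bayes' rule with conditional independence, the unnormalized weight for each hypothesis is prior × ∏ likelihoods (using 1 − P(present | H) for each absent reading):
  VMS deposit: 0.39 × (1 − 0.29) × 0.51 × 0.53 = 0.074846
  epithermal gold: 0.44 × (1 − 0.80) × 0.21 × 0.92 = 0.017002
  pegmatite: 0.17 × (1 − 0.74) × 0.82 × 0.38 = 0.013773
The unnormalized weights sum to 0.10562.
P(epithermal gold | evidence) = 0.017002 / 0.10562 ≈ 0.161.

0.161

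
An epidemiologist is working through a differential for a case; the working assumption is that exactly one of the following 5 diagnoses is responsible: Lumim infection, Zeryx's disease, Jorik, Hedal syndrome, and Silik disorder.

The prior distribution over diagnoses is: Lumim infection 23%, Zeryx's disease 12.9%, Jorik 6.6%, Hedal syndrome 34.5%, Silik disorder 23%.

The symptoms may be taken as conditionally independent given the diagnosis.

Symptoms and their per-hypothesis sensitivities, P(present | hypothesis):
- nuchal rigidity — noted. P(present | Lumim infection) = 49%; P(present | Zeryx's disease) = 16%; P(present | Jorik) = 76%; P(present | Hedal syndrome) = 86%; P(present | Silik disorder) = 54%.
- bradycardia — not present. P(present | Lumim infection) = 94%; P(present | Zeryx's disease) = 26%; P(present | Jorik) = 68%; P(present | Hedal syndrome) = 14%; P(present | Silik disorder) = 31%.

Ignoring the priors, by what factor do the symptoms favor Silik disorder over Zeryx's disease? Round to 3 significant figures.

Joint likelihood of the symptom pattern under each hypothesis (using 1 − P(present | H) for each absent symptom):
  Silik disorder: 0.54 × (1 − 0.31) = 0.3726
  Zeryx's disease: 0.16 × (1 − 0.26) = 0.1184
Bayes factor = 0.3726 / 0.1184 ≈ 3.15

3.15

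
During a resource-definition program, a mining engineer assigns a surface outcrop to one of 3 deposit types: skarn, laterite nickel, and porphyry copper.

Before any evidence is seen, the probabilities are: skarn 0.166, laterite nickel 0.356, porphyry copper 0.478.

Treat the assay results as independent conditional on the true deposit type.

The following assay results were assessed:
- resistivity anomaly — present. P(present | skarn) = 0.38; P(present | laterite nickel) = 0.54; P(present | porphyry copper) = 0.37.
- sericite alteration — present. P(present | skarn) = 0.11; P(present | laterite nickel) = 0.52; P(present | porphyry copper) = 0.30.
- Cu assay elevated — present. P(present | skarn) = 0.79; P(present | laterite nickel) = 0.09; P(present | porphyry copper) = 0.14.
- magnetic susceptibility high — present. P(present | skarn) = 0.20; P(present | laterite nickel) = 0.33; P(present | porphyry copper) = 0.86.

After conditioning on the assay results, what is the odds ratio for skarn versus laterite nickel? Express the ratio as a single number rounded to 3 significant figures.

The normalizing constant cancels in an odds ratio, so compute prior × likelihood for the two hypotheses only:
  skarn: 0.166 × 0.38 × 0.11 × 0.79 × 0.20 = 0.0010963
  laterite nickel: 0.356 × 0.54 × 0.52 × 0.09 × 0.33 = 0.002969
Odds(skarn : laterite nickel) = 0.0010963 / 0.002969 ≈ 0.369.

0.369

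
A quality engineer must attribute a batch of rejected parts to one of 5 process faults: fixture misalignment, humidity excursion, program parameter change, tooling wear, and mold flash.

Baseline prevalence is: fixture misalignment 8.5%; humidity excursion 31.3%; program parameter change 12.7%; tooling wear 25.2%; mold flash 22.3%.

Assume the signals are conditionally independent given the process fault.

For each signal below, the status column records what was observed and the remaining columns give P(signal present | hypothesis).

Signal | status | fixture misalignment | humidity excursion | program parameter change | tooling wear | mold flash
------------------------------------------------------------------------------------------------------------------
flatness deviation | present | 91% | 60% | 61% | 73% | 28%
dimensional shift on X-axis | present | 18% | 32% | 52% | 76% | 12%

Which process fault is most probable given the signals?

By Bayes' rule with conditional independence, the unnormalized weight for each hypothesis is prior × ∏ likelihoods:
  fixture misalignment: 0.085 × 0.91 × 0.18 = 0.013923
  humidity excursion: 0.313 × 0.60 × 0.32 = 0.060096
  program parameter change: 0.127 × 0.61 × 0.52 = 0.040284
  tooling wear: 0.252 × 0.73 × 0.76 = 0.13981
  mold flash: 0.223 × 0.28 × 0.12 = 0.0074928
The unnormalized weights sum to 0.26161.
P(fixture misalignment | evidence) ≈ 0.013923 / 0.26161 ≈ 0.053
P(humidity excursion | evidence) ≈ 0.060096 / 0.26161 ≈ 0.230
P(program parameter change | evidence) ≈ 0.040284 / 0.26161 ≈ 0.154
P(tooling wear | evidence) ≈ 0.13981 / 0.26161 ≈ 0.534
P(mold flash | evidence) ≈ 0.0074928 / 0.26161 ≈ 0.029
The largest is 0.534, so tooling wear is most probable.

tooling wear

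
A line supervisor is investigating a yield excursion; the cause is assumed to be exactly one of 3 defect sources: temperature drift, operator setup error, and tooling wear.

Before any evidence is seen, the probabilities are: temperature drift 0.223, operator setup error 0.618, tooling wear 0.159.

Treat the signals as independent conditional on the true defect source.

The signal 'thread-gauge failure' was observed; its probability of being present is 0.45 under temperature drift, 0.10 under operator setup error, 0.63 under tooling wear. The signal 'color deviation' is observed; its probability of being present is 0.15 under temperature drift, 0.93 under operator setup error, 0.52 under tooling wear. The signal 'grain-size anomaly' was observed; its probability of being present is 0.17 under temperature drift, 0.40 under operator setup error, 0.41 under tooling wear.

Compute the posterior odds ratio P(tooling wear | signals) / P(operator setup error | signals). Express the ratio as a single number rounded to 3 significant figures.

Unnormalized posterior weight (prior times the signal likelihoods) for each of the two hypotheses:
  tooling wear: 0.159 × 0.63 × 0.52 × 0.41 = 0.021356
  operator setup error: 0.618 × 0.10 × 0.93 × 0.40 = 0.02299
Posterior odds = 0.021356 / 0.02299 ≈ 0.929.

0.929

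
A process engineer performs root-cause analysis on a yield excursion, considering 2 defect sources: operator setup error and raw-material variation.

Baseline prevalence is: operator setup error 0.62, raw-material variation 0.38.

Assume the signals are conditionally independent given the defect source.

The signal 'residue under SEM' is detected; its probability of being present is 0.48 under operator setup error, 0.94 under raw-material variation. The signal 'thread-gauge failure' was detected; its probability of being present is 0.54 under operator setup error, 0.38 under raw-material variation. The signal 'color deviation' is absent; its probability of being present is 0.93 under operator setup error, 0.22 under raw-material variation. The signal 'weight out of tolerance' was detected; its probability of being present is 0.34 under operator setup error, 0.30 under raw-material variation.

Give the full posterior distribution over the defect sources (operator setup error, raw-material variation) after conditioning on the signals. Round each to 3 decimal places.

0.107, 0.893

By Bayes' rule with conditional independence, the unnormalized weight for each hypothesis is prior × ∏ likelihoods (using 1 − P(present | H) for each absent signal):
  operator setup error: 0.62 × 0.48 × 0.54 × (1 − 0.93) × 0.34 = 0.0038248
  raw-material variation: 0.38 × 0.94 × 0.38 × (1 − 0.22) × 0.30 = 0.031762
Normalizing constant Z = 0.0038248 + 0.031762 = 0.035587.
P(operator setup error | evidence) = 0.0038248 / 0.035587 ≈ 0.107
P(raw-material variation | evidence) = 0.031762 / 0.035587 ≈ 0.893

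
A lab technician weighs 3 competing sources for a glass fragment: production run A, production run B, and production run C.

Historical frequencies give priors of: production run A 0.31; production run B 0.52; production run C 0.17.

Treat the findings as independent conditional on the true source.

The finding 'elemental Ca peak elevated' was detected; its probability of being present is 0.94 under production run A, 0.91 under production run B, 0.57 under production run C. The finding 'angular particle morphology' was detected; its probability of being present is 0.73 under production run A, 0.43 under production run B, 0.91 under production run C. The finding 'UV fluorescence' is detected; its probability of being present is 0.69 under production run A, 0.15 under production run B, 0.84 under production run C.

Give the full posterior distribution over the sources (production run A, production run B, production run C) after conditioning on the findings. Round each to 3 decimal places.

0.584, 0.121, 0.295

Multiply each prior by the joint likelihood of the evidence pattern:
  production run A: 0.31 × 0.94 × 0.73 × 0.69 = 0.14678
  production run B: 0.52 × 0.91 × 0.43 × 0.15 = 0.030521
  production run C: 0.17 × 0.57 × 0.91 × 0.84 = 0.07407
Normalizing constant Z = 0.14678 + 0.030521 + 0.07407 = 0.25137.
P(production run A | evidence) = 0.14678 / 0.25137 ≈ 0.584
P(production run B | evidence) = 0.030521 / 0.25137 ≈ 0.121
P(production run C | evidence) = 0.07407 / 0.25137 ≈ 0.295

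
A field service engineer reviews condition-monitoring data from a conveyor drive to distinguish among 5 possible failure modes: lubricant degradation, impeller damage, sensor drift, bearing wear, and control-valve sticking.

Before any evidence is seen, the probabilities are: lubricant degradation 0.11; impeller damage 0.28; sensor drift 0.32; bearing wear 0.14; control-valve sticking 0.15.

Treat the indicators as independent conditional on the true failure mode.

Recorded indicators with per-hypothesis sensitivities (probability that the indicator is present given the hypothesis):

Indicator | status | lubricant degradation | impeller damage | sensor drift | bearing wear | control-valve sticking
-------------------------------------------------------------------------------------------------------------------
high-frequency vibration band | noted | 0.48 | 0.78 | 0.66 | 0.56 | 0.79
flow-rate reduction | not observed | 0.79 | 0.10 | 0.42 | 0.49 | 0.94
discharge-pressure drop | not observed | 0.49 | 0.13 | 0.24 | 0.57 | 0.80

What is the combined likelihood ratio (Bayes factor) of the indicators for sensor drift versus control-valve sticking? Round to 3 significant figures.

Joint likelihood of the indicator pattern under each hypothesis (using 1 − P(present | H) for each absent indicator):
  sensor drift: 0.66 × (1 − 0.42) × (1 − 0.24) = 0.29093
  control-valve sticking: 0.79 × (1 − 0.94) × (1 − 0.80) = 0.00948
Bayes factor = 0.29093 / 0.00948 ≈ 30.7

30.7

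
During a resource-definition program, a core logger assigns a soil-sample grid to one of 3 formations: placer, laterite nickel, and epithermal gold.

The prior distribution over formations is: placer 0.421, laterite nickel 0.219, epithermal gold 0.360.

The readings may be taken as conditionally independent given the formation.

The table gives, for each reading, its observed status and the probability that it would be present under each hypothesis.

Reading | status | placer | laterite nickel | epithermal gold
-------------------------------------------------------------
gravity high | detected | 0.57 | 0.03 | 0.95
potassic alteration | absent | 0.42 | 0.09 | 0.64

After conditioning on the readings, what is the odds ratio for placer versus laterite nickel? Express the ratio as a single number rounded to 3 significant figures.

23.3

The normalizing constant cancels in an odds ratio, so compute prior × likelihood for the two hypotheses only (using 1 − P(present | H) for each absent reading):
  placer: 0.421 × 0.57 × (1 − 0.42) = 0.13918
  laterite nickel: 0.219 × 0.03 × (1 − 0.09) = 0.0059787
Odds(placer : laterite nickel) = 0.13918 / 0.0059787 ≈ 23.3.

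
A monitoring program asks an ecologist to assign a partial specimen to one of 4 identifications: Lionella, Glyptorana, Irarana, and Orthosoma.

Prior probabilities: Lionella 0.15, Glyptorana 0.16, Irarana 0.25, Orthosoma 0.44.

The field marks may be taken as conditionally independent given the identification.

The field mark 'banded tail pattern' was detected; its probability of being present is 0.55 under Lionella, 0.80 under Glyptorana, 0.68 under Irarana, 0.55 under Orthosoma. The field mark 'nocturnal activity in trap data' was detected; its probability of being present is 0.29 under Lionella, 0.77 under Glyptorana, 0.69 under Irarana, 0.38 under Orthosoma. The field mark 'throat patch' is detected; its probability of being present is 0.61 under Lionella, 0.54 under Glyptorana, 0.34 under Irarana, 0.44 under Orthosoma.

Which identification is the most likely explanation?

By Bayes' rule with conditional independence, the unnormalized weight for each hypothesis is prior × ∏ likelihoods:
  Lionella: 0.15 × 0.55 × 0.29 × 0.61 = 0.014594
  Glyptorana: 0.16 × 0.80 × 0.77 × 0.54 = 0.053222
  Irarana: 0.25 × 0.68 × 0.69 × 0.34 = 0.039882
  Orthosoma: 0.44 × 0.55 × 0.38 × 0.44 = 0.040462
Normalizing constant Z = 0.014594 + 0.053222 + 0.039882 + 0.040462 = 0.14816.
P(Lionella | evidence) ≈ 0.014594 / 0.14816 ≈ 0.099
P(Glyptorana | evidence) ≈ 0.053222 / 0.14816 ≈ 0.359
P(Irarana | evidence) ≈ 0.039882 / 0.14816 ≈ 0.269
P(Orthosoma | evidence) ≈ 0.040462 / 0.14816 ≈ 0.273
The largest is 0.359, so Glyptorana is most probable.

Glyptorana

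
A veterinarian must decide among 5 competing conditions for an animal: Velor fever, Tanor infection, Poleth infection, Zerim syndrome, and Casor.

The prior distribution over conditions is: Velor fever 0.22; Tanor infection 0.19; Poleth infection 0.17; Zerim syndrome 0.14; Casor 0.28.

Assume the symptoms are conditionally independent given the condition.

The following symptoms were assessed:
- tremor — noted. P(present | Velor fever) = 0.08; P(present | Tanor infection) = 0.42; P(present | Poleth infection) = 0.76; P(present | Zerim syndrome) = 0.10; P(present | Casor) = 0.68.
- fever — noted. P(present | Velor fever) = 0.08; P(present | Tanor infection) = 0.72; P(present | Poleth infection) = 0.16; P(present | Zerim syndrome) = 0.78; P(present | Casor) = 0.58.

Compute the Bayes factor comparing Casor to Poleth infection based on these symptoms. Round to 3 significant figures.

3.24

Take the product of per-symptom likelihoods under each hypothesis, then divide.
  Casor: 0.68 × 0.58 = 0.3944
  Poleth infection: 0.76 × 0.16 = 0.1216
Bayes factor = 0.3944 / 0.1216 ≈ 3.24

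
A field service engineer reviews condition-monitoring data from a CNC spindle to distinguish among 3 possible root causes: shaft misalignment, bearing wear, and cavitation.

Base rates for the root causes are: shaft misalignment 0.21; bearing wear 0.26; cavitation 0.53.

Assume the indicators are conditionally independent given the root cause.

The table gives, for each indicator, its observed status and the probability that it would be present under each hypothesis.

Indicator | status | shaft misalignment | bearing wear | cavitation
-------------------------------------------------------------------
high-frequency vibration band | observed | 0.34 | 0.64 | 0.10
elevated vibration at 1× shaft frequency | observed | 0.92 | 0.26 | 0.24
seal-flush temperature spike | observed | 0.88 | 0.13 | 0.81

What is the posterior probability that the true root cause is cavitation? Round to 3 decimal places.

0.140

For each hypothesis, the unnormalized posterior weight is prior × product of the indicator likelihoods:
  shaft misalignment: 0.21 × 0.34 × 0.92 × 0.88 = 0.057805
  bearing wear: 0.26 × 0.64 × 0.26 × 0.13 = 0.0056243
  cavitation: 0.53 × 0.10 × 0.24 × 0.81 = 0.010303
The unnormalized weights sum to 0.073733.
P(cavitation | evidence) = 0.010303 / 0.073733 ≈ 0.140.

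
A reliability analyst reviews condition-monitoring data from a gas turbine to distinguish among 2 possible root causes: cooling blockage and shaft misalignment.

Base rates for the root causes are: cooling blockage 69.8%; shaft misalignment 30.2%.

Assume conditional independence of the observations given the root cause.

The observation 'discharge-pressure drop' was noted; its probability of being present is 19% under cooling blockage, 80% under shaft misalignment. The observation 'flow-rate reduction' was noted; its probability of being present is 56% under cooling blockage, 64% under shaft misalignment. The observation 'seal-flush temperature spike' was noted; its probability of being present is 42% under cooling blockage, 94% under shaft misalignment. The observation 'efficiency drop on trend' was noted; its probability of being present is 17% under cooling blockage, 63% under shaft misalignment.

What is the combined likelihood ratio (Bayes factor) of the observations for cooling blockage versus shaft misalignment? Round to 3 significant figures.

0.0251

The Bayes factor is the ratio of the joint likelihoods of the evidence pattern under the two hypotheses.
  cooling blockage: 0.19 × 0.56 × 0.42 × 0.17 = 0.007597
  shaft misalignment: 0.80 × 0.64 × 0.94 × 0.63 = 0.30321
Bayes factor = 0.007597 / 0.30321 ≈ 0.0251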